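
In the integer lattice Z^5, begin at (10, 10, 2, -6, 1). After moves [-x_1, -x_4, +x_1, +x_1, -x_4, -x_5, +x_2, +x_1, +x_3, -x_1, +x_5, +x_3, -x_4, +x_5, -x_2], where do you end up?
(11, 10, 4, -9, 2)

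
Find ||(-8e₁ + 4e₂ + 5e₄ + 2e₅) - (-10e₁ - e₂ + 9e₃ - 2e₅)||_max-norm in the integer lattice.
9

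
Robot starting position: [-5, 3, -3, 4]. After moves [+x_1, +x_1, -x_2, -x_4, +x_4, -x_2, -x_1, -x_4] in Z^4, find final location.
(-4, 1, -3, 3)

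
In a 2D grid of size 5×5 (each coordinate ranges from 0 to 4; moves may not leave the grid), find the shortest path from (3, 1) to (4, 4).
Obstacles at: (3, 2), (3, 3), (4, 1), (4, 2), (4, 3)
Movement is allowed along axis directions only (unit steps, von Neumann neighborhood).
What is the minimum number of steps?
6
(one shortest path: (3, 1) → (2, 1) → (2, 2) → (2, 3) → (2, 4) → (3, 4) → (4, 4))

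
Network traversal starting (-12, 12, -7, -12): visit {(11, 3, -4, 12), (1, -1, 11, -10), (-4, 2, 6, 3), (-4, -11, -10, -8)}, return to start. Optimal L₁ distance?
196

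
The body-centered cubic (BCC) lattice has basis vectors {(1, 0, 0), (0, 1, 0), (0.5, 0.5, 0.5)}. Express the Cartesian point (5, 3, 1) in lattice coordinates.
4b₁ + 2b₂ + 2b₃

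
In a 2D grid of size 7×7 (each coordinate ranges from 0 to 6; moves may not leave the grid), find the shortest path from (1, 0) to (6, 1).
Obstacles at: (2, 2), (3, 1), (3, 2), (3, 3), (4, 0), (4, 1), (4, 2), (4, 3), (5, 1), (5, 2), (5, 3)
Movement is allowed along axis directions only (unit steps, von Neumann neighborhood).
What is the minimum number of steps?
12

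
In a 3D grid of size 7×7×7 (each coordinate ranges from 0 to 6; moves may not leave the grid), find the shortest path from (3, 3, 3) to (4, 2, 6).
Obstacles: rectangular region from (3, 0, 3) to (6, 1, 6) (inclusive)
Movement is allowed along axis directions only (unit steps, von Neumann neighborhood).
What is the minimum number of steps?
5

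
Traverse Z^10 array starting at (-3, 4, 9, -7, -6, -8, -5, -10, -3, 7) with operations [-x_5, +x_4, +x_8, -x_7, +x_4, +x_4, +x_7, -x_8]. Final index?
(-3, 4, 9, -4, -7, -8, -5, -10, -3, 7)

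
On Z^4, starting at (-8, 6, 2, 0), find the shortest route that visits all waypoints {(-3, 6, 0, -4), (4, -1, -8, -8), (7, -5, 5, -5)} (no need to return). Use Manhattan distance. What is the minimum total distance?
60
(one optimal route: (-8, 6, 2, 0) → (-3, 6, 0, -4) → (4, -1, -8, -8) → (7, -5, 5, -5))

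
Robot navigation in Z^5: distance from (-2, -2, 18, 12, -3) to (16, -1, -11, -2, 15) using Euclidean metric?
41.0609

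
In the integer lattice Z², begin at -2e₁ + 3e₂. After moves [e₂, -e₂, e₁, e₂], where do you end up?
(-1, 4)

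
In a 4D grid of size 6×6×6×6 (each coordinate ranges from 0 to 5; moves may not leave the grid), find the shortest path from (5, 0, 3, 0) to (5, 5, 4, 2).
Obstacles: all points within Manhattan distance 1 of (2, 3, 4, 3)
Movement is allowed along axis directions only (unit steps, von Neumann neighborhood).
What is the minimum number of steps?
8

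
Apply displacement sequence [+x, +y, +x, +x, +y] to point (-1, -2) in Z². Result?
(2, 0)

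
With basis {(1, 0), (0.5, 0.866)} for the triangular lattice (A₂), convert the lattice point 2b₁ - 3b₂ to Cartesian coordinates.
(0.5, -2.598)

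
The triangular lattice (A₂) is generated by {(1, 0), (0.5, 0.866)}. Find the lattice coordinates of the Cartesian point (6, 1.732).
5b₁ + 2b₂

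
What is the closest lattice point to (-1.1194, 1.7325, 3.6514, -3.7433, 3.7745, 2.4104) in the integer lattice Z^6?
(-1, 2, 4, -4, 4, 2)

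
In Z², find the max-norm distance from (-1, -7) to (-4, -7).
3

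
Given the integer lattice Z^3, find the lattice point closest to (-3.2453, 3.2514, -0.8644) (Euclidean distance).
(-3, 3, -1)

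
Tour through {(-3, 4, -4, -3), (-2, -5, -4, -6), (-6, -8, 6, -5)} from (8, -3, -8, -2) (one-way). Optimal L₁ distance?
54
(one optimal route: (8, -3, -8, -2) → (-3, 4, -4, -3) → (-2, -5, -4, -6) → (-6, -8, 6, -5))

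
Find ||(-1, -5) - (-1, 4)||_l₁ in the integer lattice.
9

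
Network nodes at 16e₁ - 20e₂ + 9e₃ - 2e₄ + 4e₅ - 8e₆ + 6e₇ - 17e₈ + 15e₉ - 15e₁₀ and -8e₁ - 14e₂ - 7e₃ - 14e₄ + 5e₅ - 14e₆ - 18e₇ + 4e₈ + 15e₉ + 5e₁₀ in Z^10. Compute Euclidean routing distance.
49.6588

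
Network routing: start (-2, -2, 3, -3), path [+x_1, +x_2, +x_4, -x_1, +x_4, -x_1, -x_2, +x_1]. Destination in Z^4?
(-2, -2, 3, -1)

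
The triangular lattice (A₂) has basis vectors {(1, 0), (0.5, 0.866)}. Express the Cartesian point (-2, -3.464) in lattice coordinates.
-4b₂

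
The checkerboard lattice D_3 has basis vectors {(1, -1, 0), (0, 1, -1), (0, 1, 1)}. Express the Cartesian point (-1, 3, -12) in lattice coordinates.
-b₁ + 7b₂ - 5b₃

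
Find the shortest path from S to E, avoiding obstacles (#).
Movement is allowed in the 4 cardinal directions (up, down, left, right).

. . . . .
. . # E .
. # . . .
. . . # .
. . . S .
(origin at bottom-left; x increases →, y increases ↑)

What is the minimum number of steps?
5
(one shortest path: (3, 0) → (2, 0) → (2, 1) → (2, 2) → (3, 2) → (3, 3))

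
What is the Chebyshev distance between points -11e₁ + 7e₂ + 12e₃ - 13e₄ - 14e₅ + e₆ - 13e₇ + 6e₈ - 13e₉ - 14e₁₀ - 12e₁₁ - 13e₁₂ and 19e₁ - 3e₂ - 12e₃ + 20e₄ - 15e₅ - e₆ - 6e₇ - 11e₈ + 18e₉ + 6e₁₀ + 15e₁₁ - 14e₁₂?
33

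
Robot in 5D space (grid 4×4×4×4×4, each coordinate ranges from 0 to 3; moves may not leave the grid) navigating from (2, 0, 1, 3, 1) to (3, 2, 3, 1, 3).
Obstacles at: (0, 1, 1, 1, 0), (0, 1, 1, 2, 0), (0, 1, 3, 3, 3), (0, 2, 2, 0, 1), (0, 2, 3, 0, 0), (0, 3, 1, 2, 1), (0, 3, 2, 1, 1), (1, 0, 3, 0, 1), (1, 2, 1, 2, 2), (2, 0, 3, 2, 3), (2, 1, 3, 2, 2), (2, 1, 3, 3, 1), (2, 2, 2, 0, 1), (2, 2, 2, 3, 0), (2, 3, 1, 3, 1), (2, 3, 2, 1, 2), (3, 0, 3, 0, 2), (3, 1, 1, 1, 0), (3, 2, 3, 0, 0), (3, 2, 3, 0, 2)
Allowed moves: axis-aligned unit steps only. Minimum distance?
9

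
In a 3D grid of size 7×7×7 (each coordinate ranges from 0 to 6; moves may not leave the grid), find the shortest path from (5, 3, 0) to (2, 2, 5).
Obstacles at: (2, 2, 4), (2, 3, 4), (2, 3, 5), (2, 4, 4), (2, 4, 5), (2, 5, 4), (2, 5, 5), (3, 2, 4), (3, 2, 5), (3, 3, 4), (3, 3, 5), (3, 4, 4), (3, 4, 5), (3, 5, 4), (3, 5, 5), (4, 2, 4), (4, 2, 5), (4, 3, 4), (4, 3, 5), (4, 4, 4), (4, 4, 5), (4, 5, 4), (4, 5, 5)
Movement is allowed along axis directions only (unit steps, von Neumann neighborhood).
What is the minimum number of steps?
11
(one shortest path: (5, 3, 0) → (4, 3, 0) → (3, 3, 0) → (2, 3, 0) → (1, 3, 0) → (1, 2, 0) → (1, 2, 1) → (1, 2, 2) → (1, 2, 3) → (1, 2, 4) → (1, 2, 5) → (2, 2, 5))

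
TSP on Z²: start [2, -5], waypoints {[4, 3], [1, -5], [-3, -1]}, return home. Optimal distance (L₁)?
30
(one optimal route: (2, -5) → (4, 3) → (-3, -1) → (1, -5) → (2, -5))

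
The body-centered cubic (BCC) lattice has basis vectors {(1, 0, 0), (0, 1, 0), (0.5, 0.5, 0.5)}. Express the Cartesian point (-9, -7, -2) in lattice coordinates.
-7b₁ - 5b₂ - 4b₃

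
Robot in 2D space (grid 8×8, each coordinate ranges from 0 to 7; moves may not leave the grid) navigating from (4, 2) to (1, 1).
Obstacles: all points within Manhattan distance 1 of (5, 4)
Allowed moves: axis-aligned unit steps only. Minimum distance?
4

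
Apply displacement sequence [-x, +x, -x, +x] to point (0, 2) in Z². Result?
(0, 2)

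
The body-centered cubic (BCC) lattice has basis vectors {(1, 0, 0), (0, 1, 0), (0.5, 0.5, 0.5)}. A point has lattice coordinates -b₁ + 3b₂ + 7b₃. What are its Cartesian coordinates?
(2.5, 6.5, 3.5)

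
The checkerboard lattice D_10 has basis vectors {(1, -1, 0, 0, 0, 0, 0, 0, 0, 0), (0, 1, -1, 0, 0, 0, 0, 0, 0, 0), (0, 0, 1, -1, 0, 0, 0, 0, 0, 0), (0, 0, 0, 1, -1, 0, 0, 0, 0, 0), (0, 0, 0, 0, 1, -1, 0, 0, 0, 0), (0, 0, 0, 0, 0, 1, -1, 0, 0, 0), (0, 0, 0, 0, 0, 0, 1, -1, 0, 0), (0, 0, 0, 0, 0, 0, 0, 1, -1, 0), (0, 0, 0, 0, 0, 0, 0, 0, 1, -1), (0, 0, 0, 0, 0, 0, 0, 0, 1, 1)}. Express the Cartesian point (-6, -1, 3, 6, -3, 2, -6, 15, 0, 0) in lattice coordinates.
-6b₁ - 7b₂ - 4b₃ + 2b₄ - b₅ + b₆ - 5b₇ + 10b₈ + 5b₉ + 5b₁₀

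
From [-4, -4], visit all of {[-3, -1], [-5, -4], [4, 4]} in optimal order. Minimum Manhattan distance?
18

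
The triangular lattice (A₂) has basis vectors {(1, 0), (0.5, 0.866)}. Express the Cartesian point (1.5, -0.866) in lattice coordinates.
2b₁ - b₂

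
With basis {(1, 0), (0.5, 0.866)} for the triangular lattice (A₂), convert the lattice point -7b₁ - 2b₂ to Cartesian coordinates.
(-8, -1.732)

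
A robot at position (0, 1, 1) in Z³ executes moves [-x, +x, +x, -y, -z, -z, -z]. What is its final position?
(1, 0, -2)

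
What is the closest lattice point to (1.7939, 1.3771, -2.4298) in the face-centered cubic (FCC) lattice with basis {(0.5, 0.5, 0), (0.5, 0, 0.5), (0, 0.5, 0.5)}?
(2, 1.5, -2.5)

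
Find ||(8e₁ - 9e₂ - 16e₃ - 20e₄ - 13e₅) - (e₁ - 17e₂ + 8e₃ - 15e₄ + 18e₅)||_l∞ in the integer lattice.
31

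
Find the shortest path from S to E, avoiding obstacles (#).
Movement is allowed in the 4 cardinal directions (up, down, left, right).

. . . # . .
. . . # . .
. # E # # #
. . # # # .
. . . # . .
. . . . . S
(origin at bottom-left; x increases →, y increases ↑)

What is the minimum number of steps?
12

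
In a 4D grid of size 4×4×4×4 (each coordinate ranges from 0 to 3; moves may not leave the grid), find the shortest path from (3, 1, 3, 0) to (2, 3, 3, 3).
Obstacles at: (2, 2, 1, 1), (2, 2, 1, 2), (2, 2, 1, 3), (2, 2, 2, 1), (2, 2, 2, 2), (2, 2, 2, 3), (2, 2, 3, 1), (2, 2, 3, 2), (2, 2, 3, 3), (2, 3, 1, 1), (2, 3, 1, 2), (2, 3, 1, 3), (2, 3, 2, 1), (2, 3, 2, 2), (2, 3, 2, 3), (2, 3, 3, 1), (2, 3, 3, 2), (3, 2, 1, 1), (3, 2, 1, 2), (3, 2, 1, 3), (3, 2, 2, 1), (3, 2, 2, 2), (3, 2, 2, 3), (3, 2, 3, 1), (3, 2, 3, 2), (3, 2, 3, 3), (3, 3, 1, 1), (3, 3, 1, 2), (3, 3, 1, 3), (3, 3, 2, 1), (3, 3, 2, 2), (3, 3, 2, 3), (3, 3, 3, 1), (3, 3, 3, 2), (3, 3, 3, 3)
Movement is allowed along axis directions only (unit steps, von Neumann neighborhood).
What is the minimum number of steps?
8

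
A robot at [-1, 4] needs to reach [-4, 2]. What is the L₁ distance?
5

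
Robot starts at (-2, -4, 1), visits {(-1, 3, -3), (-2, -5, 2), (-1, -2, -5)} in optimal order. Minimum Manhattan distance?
20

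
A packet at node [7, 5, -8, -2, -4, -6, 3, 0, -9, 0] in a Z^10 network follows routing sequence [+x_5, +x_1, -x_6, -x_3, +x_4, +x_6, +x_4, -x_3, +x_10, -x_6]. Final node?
(8, 5, -10, 0, -3, -7, 3, 0, -9, 1)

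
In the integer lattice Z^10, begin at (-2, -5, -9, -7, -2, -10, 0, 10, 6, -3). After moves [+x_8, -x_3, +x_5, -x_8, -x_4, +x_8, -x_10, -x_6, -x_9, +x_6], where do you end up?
(-2, -5, -10, -8, -1, -10, 0, 11, 5, -4)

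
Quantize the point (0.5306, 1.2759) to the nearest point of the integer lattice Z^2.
(1, 1)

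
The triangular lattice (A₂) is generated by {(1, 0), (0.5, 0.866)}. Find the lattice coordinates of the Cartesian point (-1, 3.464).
-3b₁ + 4b₂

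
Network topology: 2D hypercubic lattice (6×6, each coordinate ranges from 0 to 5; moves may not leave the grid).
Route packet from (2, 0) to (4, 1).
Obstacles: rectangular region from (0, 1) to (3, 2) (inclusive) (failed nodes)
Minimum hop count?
3
(one shortest path: (2, 0) → (3, 0) → (4, 0) → (4, 1))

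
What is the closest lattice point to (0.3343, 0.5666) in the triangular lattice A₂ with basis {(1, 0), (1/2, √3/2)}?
(0.5, 0.866)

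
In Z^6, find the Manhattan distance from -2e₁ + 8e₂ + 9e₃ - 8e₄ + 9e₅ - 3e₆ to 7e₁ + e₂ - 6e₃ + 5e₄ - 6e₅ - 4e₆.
60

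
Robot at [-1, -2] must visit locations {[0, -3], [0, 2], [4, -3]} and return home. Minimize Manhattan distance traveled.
20
(one optimal route: (-1, -2) → (0, -3) → (4, -3) → (0, 2) → (-1, -2))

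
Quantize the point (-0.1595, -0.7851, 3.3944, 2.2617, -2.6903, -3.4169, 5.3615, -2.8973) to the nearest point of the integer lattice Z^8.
(0, -1, 3, 2, -3, -3, 5, -3)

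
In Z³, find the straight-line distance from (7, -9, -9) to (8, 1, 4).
16.4317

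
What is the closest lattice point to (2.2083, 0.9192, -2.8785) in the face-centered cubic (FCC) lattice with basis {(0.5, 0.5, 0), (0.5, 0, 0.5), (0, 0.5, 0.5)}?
(2, 1, -3)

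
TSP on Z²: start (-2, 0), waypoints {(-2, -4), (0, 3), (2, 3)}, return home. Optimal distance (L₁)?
22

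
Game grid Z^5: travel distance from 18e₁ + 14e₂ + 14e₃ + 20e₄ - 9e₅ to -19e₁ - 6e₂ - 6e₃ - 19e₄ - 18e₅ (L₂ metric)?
61.4085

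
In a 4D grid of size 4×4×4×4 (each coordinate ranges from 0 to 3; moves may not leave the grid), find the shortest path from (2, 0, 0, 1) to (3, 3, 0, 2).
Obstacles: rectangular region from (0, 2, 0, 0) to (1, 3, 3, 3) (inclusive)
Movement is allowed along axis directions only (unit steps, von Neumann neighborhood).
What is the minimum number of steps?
5
(one shortest path: (2, 0, 0, 1) → (3, 0, 0, 1) → (3, 1, 0, 1) → (3, 2, 0, 1) → (3, 3, 0, 1) → (3, 3, 0, 2))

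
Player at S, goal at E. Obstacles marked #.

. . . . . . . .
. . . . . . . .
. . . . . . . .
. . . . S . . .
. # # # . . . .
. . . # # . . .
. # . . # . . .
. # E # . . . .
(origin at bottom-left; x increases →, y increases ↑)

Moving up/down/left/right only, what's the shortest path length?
10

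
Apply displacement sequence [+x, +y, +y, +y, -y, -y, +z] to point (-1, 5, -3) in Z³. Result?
(0, 6, -2)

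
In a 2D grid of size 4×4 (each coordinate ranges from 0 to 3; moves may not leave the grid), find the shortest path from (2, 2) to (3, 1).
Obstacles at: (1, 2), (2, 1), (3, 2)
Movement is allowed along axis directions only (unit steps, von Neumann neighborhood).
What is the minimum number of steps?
10
(one shortest path: (2, 2) → (2, 3) → (1, 3) → (0, 3) → (0, 2) → (0, 1) → (1, 1) → (1, 0) → (2, 0) → (3, 0) → (3, 1))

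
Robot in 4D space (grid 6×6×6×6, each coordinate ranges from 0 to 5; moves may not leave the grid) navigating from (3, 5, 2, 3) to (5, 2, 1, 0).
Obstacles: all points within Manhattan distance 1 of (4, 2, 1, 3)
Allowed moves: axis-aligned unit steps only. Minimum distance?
9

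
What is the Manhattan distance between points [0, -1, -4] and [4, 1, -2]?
8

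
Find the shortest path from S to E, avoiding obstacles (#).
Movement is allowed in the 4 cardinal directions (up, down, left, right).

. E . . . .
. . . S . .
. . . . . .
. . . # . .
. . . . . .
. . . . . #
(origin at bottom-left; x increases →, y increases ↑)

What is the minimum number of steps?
3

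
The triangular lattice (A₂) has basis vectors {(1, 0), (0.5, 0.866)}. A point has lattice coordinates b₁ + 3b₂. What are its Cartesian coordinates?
(2.5, 2.598)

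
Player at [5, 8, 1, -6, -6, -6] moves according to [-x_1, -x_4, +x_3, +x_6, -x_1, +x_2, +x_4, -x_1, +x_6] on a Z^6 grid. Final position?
(2, 9, 2, -6, -6, -4)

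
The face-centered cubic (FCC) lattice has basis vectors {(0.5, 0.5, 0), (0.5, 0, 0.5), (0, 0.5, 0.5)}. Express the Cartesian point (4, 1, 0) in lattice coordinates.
5b₁ + 3b₂ - 3b₃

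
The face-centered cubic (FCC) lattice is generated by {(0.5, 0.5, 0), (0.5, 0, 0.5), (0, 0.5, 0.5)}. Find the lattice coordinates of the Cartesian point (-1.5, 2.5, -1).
2b₁ - 5b₂ + 3b₃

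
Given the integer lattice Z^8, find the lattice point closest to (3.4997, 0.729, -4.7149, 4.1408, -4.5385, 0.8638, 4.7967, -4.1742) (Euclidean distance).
(3, 1, -5, 4, -5, 1, 5, -4)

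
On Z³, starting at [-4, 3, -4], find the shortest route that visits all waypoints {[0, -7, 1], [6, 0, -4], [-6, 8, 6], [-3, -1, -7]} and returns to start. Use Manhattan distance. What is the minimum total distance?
82
(one optimal route: (-4, 3, -4) → (-6, 8, 6) → (0, -7, 1) → (6, 0, -4) → (-3, -1, -7) → (-4, 3, -4))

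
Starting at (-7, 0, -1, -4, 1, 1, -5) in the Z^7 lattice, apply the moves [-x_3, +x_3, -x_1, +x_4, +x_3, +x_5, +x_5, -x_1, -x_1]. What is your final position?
(-10, 0, 0, -3, 3, 1, -5)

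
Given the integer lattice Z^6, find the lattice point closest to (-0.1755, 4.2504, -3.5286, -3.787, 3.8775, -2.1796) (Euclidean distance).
(0, 4, -4, -4, 4, -2)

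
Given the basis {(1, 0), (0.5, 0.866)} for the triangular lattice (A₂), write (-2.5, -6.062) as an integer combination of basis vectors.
b₁ - 7b₂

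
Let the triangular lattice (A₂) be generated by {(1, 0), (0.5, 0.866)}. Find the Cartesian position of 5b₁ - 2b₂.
(4, -1.732)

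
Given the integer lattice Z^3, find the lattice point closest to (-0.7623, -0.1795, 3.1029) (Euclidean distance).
(-1, 0, 3)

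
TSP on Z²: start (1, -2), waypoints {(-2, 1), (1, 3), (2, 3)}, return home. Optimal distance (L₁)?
18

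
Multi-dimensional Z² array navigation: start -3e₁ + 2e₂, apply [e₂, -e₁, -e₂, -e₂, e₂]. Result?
(-4, 2)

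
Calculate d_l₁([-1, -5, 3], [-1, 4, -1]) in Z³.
13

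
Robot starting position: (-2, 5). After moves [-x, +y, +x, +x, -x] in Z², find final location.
(-2, 6)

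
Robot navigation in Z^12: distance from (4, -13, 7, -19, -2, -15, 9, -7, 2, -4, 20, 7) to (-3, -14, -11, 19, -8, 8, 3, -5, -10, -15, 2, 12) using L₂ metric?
55.109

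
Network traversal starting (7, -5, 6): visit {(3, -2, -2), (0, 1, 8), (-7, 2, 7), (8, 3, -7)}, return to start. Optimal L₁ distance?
84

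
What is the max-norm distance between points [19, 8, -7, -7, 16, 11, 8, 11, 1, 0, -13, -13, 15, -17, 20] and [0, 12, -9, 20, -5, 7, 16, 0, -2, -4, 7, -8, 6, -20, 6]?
27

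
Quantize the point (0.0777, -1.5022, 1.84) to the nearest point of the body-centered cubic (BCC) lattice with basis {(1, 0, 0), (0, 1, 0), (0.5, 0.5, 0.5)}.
(0, -2, 2)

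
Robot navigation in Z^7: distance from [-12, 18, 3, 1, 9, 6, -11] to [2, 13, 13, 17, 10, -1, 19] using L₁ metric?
83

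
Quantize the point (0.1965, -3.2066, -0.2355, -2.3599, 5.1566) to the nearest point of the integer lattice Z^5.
(0, -3, 0, -2, 5)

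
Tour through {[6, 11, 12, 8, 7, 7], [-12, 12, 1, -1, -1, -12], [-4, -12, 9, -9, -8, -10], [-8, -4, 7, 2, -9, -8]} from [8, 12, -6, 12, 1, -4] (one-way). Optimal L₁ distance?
177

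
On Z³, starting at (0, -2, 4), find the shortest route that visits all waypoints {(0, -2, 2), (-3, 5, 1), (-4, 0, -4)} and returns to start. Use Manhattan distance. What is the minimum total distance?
38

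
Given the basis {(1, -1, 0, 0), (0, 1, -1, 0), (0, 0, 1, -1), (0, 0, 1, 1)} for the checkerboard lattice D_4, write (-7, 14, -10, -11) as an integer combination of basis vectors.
-7b₁ + 7b₂ + 4b₃ - 7b₄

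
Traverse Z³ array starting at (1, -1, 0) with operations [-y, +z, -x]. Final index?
(0, -2, 1)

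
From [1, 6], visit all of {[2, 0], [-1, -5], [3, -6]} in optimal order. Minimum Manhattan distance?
19
(one optimal route: (1, 6) → (2, 0) → (3, -6) → (-1, -5))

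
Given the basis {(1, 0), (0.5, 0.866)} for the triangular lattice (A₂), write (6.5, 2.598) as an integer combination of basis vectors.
5b₁ + 3b₂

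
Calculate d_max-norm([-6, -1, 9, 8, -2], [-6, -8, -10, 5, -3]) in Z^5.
19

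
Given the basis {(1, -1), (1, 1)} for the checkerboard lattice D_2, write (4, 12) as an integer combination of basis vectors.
-4b₁ + 8b₂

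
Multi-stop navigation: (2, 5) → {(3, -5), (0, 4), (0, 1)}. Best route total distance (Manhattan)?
15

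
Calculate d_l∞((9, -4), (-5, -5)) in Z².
14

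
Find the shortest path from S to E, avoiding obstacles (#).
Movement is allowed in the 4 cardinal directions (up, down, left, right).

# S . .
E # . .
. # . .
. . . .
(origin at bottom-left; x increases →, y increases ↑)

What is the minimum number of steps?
8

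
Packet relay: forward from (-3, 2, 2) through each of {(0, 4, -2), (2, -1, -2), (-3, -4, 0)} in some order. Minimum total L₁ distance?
25
(one optimal route: (-3, 2, 2) → (-3, -4, 0) → (2, -1, -2) → (0, 4, -2))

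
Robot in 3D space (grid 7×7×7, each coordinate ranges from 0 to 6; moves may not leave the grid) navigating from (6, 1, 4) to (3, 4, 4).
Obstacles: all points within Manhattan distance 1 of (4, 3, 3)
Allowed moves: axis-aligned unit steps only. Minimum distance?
6
(one shortest path: (6, 1, 4) → (5, 1, 4) → (4, 1, 4) → (3, 1, 4) → (3, 2, 4) → (3, 3, 4) → (3, 4, 4))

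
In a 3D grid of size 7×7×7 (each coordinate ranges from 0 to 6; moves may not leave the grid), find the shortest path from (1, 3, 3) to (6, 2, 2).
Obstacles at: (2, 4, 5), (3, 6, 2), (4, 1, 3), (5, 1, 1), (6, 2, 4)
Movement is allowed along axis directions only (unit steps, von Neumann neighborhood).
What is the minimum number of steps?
7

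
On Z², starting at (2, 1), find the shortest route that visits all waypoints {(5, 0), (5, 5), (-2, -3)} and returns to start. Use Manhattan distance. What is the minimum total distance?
30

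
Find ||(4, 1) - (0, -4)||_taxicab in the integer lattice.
9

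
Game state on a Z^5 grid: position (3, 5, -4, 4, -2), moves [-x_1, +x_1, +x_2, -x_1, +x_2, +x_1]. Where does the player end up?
(3, 7, -4, 4, -2)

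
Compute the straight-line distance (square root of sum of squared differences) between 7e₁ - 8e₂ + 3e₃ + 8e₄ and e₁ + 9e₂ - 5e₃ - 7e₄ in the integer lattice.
24.779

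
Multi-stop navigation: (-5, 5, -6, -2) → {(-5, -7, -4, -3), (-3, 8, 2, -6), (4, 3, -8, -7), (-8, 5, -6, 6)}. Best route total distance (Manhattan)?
86
(one optimal route: (-5, 5, -6, -2) → (-8, 5, -6, 6) → (-5, -7, -4, -3) → (-3, 8, 2, -6) → (4, 3, -8, -7))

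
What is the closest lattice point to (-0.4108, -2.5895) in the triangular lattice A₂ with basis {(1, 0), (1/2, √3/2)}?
(-0.5, -2.598)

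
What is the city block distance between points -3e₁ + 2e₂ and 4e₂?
5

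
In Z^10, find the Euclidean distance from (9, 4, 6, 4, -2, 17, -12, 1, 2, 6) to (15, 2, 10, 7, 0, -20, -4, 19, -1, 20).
45.0666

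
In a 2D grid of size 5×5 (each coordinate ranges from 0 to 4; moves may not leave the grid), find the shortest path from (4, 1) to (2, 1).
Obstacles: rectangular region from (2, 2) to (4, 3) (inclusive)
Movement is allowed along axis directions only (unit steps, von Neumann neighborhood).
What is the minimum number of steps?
2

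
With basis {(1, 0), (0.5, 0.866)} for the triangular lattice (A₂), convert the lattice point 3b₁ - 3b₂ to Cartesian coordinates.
(1.5, -2.598)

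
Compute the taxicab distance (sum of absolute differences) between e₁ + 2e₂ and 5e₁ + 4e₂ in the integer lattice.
6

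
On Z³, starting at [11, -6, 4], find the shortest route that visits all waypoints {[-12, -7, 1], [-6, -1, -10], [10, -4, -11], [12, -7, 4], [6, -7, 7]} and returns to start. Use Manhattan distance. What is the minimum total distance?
96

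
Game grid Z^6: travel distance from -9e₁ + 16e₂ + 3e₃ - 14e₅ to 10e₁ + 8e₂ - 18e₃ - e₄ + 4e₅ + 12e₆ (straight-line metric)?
36.5377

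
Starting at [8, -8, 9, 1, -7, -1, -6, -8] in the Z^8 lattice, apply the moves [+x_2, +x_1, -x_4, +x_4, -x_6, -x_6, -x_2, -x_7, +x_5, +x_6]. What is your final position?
(9, -8, 9, 1, -6, -2, -7, -8)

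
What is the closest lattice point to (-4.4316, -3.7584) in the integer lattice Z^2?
(-4, -4)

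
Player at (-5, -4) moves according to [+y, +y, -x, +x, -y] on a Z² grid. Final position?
(-5, -3)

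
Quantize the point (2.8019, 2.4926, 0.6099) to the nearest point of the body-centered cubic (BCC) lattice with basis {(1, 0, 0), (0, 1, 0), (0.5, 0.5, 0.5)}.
(2.5, 2.5, 0.5)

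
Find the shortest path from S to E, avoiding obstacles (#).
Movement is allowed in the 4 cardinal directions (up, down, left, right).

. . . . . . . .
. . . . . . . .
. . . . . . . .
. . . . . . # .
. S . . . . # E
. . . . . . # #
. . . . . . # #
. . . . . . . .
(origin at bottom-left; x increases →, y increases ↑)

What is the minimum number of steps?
10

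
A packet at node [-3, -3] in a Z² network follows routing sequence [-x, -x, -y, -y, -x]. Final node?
(-6, -5)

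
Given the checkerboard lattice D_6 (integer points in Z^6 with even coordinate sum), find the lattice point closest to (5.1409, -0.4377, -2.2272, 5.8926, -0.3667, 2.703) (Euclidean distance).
(5, 0, -2, 6, 0, 3)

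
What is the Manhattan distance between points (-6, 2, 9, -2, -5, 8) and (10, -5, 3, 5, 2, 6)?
45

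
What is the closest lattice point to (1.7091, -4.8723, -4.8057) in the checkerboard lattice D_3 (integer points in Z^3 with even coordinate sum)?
(2, -5, -5)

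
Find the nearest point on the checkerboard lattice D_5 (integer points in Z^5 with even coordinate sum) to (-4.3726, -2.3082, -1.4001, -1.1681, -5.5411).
(-4, -2, -1, -1, -6)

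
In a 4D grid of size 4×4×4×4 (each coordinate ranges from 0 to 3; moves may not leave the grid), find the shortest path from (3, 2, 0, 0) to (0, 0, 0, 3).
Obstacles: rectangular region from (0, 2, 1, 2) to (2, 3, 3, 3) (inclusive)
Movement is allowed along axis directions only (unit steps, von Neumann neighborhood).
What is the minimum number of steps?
8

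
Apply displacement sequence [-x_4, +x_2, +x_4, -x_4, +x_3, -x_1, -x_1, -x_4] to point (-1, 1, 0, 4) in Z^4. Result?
(-3, 2, 1, 2)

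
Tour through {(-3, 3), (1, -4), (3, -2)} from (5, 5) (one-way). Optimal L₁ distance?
24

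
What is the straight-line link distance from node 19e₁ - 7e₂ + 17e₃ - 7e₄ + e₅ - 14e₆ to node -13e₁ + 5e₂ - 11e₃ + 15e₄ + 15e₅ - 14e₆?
51.303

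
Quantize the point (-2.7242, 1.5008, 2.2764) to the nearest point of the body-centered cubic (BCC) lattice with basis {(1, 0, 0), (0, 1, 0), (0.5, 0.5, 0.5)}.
(-2.5, 1.5, 2.5)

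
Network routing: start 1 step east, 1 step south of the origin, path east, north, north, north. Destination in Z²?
(2, 2)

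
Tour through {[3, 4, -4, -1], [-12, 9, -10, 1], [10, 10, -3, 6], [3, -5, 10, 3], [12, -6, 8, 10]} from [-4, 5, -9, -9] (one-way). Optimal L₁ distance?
124
(one optimal route: (-4, 5, -9, -9) → (-12, 9, -10, 1) → (3, 4, -4, -1) → (10, 10, -3, 6) → (12, -6, 8, 10) → (3, -5, 10, 3))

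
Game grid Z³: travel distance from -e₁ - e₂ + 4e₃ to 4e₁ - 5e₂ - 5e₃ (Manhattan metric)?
18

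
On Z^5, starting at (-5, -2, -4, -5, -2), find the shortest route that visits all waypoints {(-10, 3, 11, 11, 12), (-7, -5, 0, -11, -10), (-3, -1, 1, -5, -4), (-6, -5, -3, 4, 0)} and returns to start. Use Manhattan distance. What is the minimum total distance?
158
(one optimal route: (-5, -2, -4, -5, -2) → (-7, -5, 0, -11, -10) → (-3, -1, 1, -5, -4) → (-10, 3, 11, 11, 12) → (-6, -5, -3, 4, 0) → (-5, -2, -4, -5, -2))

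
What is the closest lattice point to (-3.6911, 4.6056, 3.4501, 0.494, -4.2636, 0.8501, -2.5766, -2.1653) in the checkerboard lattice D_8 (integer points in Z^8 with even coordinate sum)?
(-4, 5, 3, 0, -4, 1, -3, -2)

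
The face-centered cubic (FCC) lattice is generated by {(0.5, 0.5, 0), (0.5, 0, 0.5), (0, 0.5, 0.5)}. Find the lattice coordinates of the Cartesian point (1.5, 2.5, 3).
b₁ + 2b₂ + 4b₃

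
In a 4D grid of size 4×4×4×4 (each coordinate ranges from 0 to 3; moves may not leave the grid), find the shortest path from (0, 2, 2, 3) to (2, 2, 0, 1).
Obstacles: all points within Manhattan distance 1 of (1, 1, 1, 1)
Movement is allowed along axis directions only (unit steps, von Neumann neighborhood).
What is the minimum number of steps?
6
(one shortest path: (0, 2, 2, 3) → (1, 2, 2, 3) → (2, 2, 2, 3) → (2, 2, 1, 3) → (2, 2, 0, 3) → (2, 2, 0, 2) → (2, 2, 0, 1))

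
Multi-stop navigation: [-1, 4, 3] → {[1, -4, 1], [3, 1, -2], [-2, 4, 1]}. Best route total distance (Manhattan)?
24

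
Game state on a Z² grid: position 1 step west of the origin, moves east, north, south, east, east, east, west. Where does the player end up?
(2, 0)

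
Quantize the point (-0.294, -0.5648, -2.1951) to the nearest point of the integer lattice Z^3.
(0, -1, -2)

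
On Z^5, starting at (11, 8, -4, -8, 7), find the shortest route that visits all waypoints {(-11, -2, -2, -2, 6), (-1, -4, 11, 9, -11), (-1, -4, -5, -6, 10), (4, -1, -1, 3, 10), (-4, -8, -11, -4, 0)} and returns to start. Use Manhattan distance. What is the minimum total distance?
216
(one optimal route: (11, 8, -4, -8, 7) → (-1, -4, -5, -6, 10) → (-11, -2, -2, -2, 6) → (-4, -8, -11, -4, 0) → (-1, -4, 11, 9, -11) → (4, -1, -1, 3, 10) → (11, 8, -4, -8, 7))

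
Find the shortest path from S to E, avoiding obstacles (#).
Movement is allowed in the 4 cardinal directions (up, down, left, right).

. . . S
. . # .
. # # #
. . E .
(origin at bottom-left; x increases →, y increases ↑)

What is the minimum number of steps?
8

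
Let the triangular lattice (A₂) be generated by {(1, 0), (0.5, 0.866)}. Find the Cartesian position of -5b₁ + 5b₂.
(-2.5, 4.33)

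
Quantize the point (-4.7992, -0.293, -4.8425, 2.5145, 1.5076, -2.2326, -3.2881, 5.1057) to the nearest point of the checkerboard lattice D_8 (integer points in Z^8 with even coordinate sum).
(-5, 0, -5, 3, 1, -2, -3, 5)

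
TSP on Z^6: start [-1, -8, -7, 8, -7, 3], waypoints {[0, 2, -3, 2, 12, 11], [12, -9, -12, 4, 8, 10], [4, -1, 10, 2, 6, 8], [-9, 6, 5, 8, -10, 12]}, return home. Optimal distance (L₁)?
210
(one optimal route: (-1, -8, -7, 8, -7, 3) → (12, -9, -12, 4, 8, 10) → (0, 2, -3, 2, 12, 11) → (4, -1, 10, 2, 6, 8) → (-9, 6, 5, 8, -10, 12) → (-1, -8, -7, 8, -7, 3))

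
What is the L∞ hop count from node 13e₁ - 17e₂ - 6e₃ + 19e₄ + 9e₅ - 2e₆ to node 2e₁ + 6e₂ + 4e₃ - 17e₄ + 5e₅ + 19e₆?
36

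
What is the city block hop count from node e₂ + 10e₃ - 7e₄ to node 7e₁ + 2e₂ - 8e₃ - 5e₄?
28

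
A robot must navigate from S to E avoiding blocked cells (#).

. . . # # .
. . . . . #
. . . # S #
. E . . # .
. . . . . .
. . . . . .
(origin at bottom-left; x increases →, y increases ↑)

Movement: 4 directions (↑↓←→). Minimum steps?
6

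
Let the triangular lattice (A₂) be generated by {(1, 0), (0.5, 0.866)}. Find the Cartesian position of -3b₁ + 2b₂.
(-2, 1.732)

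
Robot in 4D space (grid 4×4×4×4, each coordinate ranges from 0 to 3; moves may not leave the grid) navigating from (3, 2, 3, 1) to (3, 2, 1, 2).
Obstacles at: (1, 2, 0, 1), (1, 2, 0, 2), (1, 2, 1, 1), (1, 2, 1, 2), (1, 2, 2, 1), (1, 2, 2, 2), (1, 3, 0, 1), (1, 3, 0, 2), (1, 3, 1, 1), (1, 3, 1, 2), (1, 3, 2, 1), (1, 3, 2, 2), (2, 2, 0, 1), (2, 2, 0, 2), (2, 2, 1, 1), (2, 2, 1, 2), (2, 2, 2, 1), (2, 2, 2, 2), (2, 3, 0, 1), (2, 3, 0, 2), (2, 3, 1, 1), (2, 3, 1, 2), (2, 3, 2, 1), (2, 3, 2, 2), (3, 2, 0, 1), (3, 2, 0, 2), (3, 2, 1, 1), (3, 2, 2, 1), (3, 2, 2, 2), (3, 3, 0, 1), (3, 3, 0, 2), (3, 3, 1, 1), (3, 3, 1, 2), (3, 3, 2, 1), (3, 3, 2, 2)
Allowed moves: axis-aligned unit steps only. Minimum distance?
5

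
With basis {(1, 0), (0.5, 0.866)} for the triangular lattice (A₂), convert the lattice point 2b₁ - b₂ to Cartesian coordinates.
(1.5, -0.866)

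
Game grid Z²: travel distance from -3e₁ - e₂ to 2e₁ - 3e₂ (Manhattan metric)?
7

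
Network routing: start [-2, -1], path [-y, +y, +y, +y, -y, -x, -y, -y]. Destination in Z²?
(-3, -2)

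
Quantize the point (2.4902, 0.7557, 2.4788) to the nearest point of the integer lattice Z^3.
(2, 1, 2)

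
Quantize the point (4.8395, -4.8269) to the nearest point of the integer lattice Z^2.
(5, -5)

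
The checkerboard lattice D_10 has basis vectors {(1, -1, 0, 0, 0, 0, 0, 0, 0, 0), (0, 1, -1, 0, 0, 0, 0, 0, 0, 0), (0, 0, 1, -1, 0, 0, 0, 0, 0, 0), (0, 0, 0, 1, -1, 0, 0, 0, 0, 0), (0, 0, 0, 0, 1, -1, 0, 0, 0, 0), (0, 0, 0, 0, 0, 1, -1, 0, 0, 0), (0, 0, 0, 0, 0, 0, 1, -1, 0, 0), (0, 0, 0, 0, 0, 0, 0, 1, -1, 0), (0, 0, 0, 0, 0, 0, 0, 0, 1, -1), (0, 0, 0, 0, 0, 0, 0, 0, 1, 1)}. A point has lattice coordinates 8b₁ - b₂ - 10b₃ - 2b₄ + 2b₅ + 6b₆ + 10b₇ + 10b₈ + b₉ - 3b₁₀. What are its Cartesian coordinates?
(8, -9, -9, 8, 4, 4, 4, 0, -12, -4)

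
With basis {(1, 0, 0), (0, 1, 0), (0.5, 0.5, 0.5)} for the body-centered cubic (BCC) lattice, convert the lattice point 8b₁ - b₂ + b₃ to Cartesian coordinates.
(8.5, -0.5, 0.5)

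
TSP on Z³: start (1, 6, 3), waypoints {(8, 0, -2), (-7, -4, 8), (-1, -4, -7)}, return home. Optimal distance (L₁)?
80
(one optimal route: (1, 6, 3) → (8, 0, -2) → (-1, -4, -7) → (-7, -4, 8) → (1, 6, 3))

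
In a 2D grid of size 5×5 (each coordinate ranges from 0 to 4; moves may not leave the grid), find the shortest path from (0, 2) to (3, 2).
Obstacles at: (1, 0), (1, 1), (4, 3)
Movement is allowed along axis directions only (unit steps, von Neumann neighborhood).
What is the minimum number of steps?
3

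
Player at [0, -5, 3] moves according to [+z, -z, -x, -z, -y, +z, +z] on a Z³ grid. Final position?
(-1, -6, 4)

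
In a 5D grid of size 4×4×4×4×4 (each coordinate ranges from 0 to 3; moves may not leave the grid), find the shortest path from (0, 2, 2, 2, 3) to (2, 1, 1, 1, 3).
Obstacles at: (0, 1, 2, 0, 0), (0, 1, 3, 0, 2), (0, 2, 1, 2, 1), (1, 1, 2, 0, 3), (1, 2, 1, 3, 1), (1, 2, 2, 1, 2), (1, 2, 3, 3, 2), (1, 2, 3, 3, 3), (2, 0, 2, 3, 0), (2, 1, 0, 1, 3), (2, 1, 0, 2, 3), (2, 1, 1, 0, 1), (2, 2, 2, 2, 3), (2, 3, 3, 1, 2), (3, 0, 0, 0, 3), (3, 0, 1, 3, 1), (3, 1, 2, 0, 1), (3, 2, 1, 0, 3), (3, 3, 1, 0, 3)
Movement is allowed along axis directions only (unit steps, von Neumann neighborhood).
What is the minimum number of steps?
5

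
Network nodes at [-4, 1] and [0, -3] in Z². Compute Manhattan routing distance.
8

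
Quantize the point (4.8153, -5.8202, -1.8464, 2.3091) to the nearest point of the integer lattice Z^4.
(5, -6, -2, 2)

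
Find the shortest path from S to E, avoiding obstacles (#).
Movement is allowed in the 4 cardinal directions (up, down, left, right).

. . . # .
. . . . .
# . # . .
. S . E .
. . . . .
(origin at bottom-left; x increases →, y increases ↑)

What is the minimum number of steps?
2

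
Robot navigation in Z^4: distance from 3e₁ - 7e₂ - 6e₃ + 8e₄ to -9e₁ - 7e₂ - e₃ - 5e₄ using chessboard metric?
13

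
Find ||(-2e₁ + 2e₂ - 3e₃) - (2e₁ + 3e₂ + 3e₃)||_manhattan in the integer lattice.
11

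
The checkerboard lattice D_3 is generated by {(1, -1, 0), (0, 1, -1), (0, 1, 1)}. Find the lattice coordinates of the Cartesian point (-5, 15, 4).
-5b₁ + 3b₂ + 7b₃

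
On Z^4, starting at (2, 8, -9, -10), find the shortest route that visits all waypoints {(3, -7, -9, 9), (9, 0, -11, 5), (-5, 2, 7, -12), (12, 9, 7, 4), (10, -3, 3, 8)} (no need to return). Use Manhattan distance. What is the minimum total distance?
133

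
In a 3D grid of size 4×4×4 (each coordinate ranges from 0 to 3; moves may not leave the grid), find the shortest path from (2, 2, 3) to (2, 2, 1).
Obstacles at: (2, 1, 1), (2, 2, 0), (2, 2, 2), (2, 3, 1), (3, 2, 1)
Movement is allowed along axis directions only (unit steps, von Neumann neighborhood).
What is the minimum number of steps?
4
(one shortest path: (2, 2, 3) → (1, 2, 3) → (1, 2, 2) → (1, 2, 1) → (2, 2, 1))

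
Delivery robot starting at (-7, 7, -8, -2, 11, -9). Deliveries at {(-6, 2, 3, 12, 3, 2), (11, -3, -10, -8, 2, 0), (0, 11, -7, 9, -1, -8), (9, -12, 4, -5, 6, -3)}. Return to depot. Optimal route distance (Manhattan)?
222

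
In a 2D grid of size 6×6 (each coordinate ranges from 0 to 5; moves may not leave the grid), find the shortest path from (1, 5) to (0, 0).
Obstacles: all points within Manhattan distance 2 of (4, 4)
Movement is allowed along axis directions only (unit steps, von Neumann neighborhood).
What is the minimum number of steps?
6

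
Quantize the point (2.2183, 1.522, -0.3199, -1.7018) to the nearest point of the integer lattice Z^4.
(2, 2, 0, -2)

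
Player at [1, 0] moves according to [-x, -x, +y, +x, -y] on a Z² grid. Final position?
(0, 0)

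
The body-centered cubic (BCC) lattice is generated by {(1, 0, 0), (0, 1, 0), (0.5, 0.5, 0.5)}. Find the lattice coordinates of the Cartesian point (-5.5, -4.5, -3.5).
-2b₁ - b₂ - 7b₃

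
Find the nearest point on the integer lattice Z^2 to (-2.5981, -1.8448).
(-3, -2)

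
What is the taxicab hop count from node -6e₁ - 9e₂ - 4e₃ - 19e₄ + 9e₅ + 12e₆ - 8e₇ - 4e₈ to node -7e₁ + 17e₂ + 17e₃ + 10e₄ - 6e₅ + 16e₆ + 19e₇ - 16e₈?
135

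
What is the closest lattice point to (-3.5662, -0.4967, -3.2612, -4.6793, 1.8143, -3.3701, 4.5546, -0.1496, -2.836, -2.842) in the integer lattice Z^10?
(-4, 0, -3, -5, 2, -3, 5, 0, -3, -3)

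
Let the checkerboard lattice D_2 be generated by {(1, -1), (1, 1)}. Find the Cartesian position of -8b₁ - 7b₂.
(-15, 1)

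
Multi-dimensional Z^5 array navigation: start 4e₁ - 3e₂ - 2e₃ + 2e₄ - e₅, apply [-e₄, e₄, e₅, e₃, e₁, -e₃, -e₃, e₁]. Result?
(6, -3, -3, 2, 0)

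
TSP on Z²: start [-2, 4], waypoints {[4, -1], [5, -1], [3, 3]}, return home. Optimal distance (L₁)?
24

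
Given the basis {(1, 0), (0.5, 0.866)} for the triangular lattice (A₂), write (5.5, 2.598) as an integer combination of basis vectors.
4b₁ + 3b₂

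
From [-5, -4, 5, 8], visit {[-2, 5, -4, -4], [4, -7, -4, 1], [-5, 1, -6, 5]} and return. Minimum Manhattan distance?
88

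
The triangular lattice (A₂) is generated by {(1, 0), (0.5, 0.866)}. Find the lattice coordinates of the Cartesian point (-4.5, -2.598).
-3b₁ - 3b₂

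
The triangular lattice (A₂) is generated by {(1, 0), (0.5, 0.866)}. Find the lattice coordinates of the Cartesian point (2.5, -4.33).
5b₁ - 5b₂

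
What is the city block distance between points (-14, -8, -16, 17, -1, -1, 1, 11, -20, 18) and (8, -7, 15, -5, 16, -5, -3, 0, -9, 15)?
126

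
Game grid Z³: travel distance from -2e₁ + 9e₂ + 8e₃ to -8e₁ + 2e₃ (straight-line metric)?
12.3693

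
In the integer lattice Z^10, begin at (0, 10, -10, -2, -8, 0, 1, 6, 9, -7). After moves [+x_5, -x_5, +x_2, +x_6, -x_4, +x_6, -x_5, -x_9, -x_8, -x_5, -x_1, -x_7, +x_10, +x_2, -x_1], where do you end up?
(-2, 12, -10, -3, -10, 2, 0, 5, 8, -6)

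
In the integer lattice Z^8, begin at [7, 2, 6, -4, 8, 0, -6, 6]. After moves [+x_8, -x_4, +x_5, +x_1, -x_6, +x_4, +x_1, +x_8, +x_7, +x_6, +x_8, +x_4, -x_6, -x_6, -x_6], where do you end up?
(9, 2, 6, -3, 9, -3, -5, 9)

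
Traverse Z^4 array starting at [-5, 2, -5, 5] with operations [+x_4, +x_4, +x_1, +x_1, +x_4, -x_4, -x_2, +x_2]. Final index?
(-3, 2, -5, 7)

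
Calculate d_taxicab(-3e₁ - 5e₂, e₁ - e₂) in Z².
8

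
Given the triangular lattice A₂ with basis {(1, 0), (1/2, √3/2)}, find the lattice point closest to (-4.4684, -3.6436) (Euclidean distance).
(-4, -3.464)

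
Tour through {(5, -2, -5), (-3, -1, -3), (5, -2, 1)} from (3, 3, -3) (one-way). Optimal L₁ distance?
27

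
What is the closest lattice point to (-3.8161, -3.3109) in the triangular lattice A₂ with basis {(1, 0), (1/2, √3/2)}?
(-4, -3.464)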